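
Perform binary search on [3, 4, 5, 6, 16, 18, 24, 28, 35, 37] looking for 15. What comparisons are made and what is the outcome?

Binary search for 15 in [3, 4, 5, 6, 16, 18, 24, 28, 35, 37]:

lo=0, hi=9, mid=4, arr[mid]=16 -> 16 > 15, search left half
lo=0, hi=3, mid=1, arr[mid]=4 -> 4 < 15, search right half
lo=2, hi=3, mid=2, arr[mid]=5 -> 5 < 15, search right half
lo=3, hi=3, mid=3, arr[mid]=6 -> 6 < 15, search right half
lo=4 > hi=3, target 15 not found

Binary search determines that 15 is not in the array after 4 comparisons. The search space was exhausted without finding the target.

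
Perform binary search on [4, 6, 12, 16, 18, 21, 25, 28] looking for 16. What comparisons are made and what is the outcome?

Binary search for 16 in [4, 6, 12, 16, 18, 21, 25, 28]:

lo=0, hi=7, mid=3, arr[mid]=16 -> Found target at index 3!

Binary search finds 16 at index 3 after 1 comparisons. The search repeatedly halves the search space by comparing with the middle element.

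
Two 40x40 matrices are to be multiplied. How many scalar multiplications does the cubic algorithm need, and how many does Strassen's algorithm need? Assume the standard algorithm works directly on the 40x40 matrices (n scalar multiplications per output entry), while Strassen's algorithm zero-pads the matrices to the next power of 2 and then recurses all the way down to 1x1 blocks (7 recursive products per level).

Matrix multiplication for 40x40 matrices:

Strassen's algorithm requires power-of-2 dimensions. Pad 40x40 to 64x64 (next power of 2).

Standard algorithm: 40^3 = 64000 multiplications
Strassen's algorithm: 7^(log2(64)) = 7^6 = 117649 multiplications
Difference: 64000 - 117649 = -53649 (Strassen uses MORE here due to padding overhead — for small or just-over-power-of-2 n, padding can outweigh the per-level savings)

Standard: 64000 multiplications (40^3). Strassen: 117649 multiplications (7^6, after padding to 64x64). Strassen reduces 8 recursive multiplications to 7 at each level.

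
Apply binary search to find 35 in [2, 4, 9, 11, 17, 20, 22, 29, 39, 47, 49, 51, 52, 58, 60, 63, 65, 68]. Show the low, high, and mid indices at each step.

Binary search for 35 in [2, 4, 9, 11, 17, 20, 22, 29, 39, 47, 49, 51, 52, 58, 60, 63, 65, 68]:

lo=0, hi=17, mid=8, arr[mid]=39 -> 39 > 35, search left half
lo=0, hi=7, mid=3, arr[mid]=11 -> 11 < 35, search right half
lo=4, hi=7, mid=5, arr[mid]=20 -> 20 < 35, search right half
lo=6, hi=7, mid=6, arr[mid]=22 -> 22 < 35, search right half
lo=7, hi=7, mid=7, arr[mid]=29 -> 29 < 35, search right half
lo=8 > hi=7, target 35 not found

Binary search determines that 35 is not in the array after 5 comparisons. The search space was exhausted without finding the target.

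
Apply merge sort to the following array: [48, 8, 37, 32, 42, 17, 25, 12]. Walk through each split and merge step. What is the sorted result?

Merge sort trace:

Split: [48, 8, 37, 32, 42, 17, 25, 12] -> [48, 8, 37, 32] and [42, 17, 25, 12]
  Split: [48, 8, 37, 32] -> [48, 8] and [37, 32]
    Split: [48, 8] -> [48] and [8]
    Merge: [48] + [8] -> [8, 48]
    Split: [37, 32] -> [37] and [32]
    Merge: [37] + [32] -> [32, 37]
  Merge: [8, 48] + [32, 37] -> [8, 32, 37, 48]
  Split: [42, 17, 25, 12] -> [42, 17] and [25, 12]
    Split: [42, 17] -> [42] and [17]
    Merge: [42] + [17] -> [17, 42]
    Split: [25, 12] -> [25] and [12]
    Merge: [25] + [12] -> [12, 25]
  Merge: [17, 42] + [12, 25] -> [12, 17, 25, 42]
Merge: [8, 32, 37, 48] + [12, 17, 25, 42] -> [8, 12, 17, 25, 32, 37, 42, 48]

Final sorted array: [8, 12, 17, 25, 32, 37, 42, 48]

The merge sort proceeds by recursively splitting the array and merging sorted halves.
After all merges, the sorted array is [8, 12, 17, 25, 32, 37, 42, 48].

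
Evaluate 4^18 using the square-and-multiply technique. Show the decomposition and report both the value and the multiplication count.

Computing 4^18 by squaring (build up from 4^1; each line after the first costs one multiplication):

4^1 = 4
4^2 = (4^1)^2 = 4^2 = 16
4^4 = (4^2)^2 = 16^2 = 256
4^8 = (4^4)^2 = 256^2 = 65536
4^9 = 4 * 4^8 = 4 * 65536 = 262144
4^18 = (4^9)^2 = 262144^2 = 68719476736

Result: 68719476736
Multiplications needed: 5 (5 lines after 4^1)

4^18 = 68719476736. Using exponentiation by squaring, this requires 5 multiplications. The key idea: if the exponent is even, square the half-power; if odd, multiply by the base once.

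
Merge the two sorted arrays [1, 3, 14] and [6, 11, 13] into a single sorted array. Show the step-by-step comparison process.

Merging process:

Compare 1 vs 6: take 1 from left. Merged: [1]
Compare 3 vs 6: take 3 from left. Merged: [1, 3]
Compare 14 vs 6: take 6 from right. Merged: [1, 3, 6]
Compare 14 vs 11: take 11 from right. Merged: [1, 3, 6, 11]
Compare 14 vs 13: take 13 from right. Merged: [1, 3, 6, 11, 13]
Append remaining from left: [14]. Merged: [1, 3, 6, 11, 13, 14]

Final merged array: [1, 3, 6, 11, 13, 14]
Total comparisons: 5

The merged array is [1, 3, 6, 11, 13, 14], requiring 5 comparisons. The merge step runs in O(n) time where n is the total number of elements.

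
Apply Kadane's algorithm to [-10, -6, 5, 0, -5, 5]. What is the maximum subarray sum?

Using Kadane's algorithm on [-10, -6, 5, 0, -5, 5]:

Scanning through the array:
Position 1 (value -6): max_ending_here = -6, max_so_far = -6
Position 2 (value 5): max_ending_here = 5, max_so_far = 5
Position 3 (value 0): max_ending_here = 5, max_so_far = 5
Position 4 (value -5): max_ending_here = 0, max_so_far = 5
Position 5 (value 5): max_ending_here = 5, max_so_far = 5

Maximum subarray: [5]
Maximum sum: 5

The maximum subarray is [5] with sum 5. This subarray runs from index 2 to index 2.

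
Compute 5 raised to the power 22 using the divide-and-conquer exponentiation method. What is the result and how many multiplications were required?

Computing 5^22 by squaring (build up from 5^1; each line after the first costs one multiplication):

5^1 = 5
5^2 = (5^1)^2 = 5^2 = 25
5^4 = (5^2)^2 = 25^2 = 625
5^5 = 5 * 5^4 = 5 * 625 = 3125
5^10 = (5^5)^2 = 3125^2 = 9765625
5^11 = 5 * 5^10 = 5 * 9765625 = 48828125
5^22 = (5^11)^2 = 48828125^2 = 2384185791015625

Result: 2384185791015625
Multiplications needed: 6 (6 lines after 5^1)

5^22 = 2384185791015625. Using exponentiation by squaring, this requires 6 multiplications. The key idea: if the exponent is even, square the half-power; if odd, multiply by the base once.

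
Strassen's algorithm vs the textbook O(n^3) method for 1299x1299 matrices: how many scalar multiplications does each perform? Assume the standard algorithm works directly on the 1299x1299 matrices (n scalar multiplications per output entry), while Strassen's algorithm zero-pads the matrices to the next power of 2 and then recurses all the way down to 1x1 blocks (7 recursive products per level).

Matrix multiplication for 1299x1299 matrices:

Strassen's algorithm requires power-of-2 dimensions. Pad 1299x1299 to 2048x2048 (next power of 2).

Standard algorithm: 1299^3 = 2191933899 multiplications
Strassen's algorithm: 7^(log2(2048)) = 7^11 = 1977326743 multiplications
Savings: 2191933899 - 1977326743 = 214607156 multiplications

Standard: 2191933899 multiplications (1299^3). Strassen: 1977326743 multiplications (7^11, after padding to 2048x2048). Strassen reduces 8 recursive multiplications to 7 at each level.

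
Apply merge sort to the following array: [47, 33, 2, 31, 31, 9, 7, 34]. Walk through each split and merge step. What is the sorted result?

Merge sort trace:

Split: [47, 33, 2, 31, 31, 9, 7, 34] -> [47, 33, 2, 31] and [31, 9, 7, 34]
  Split: [47, 33, 2, 31] -> [47, 33] and [2, 31]
    Split: [47, 33] -> [47] and [33]
    Merge: [47] + [33] -> [33, 47]
    Split: [2, 31] -> [2] and [31]
    Merge: [2] + [31] -> [2, 31]
  Merge: [33, 47] + [2, 31] -> [2, 31, 33, 47]
  Split: [31, 9, 7, 34] -> [31, 9] and [7, 34]
    Split: [31, 9] -> [31] and [9]
    Merge: [31] + [9] -> [9, 31]
    Split: [7, 34] -> [7] and [34]
    Merge: [7] + [34] -> [7, 34]
  Merge: [9, 31] + [7, 34] -> [7, 9, 31, 34]
Merge: [2, 31, 33, 47] + [7, 9, 31, 34] -> [2, 7, 9, 31, 31, 33, 34, 47]

Final sorted array: [2, 7, 9, 31, 31, 33, 34, 47]

The merge sort proceeds by recursively splitting the array and merging sorted halves.
After all merges, the sorted array is [2, 7, 9, 31, 31, 33, 34, 47].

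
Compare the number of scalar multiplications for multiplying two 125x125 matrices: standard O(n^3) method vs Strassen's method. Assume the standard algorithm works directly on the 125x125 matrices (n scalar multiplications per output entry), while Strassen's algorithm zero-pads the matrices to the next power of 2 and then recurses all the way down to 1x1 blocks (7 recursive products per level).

Matrix multiplication for 125x125 matrices:

Strassen's algorithm requires power-of-2 dimensions. Pad 125x125 to 128x128 (next power of 2).

Standard algorithm: 125^3 = 1953125 multiplications
Strassen's algorithm: 7^(log2(128)) = 7^7 = 823543 multiplications
Savings: 1953125 - 823543 = 1129582 multiplications

Standard: 1953125 multiplications (125^3). Strassen: 823543 multiplications (7^7, after padding to 128x128). Strassen reduces 8 recursive multiplications to 7 at each level.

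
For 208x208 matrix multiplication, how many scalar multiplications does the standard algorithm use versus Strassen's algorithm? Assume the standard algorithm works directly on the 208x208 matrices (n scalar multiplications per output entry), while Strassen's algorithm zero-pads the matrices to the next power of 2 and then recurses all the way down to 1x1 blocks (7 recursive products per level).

Matrix multiplication for 208x208 matrices:

Strassen's algorithm requires power-of-2 dimensions. Pad 208x208 to 256x256 (next power of 2).

Standard algorithm: 208^3 = 8998912 multiplications
Strassen's algorithm: 7^(log2(256)) = 7^8 = 5764801 multiplications
Savings: 8998912 - 5764801 = 3234111 multiplications

Standard: 8998912 multiplications (208^3). Strassen: 5764801 multiplications (7^8, after padding to 256x256). Strassen reduces 8 recursive multiplications to 7 at each level.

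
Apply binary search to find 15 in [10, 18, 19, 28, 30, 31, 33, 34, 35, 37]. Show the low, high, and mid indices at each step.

Binary search for 15 in [10, 18, 19, 28, 30, 31, 33, 34, 35, 37]:

lo=0, hi=9, mid=4, arr[mid]=30 -> 30 > 15, search left half
lo=0, hi=3, mid=1, arr[mid]=18 -> 18 > 15, search left half
lo=0, hi=0, mid=0, arr[mid]=10 -> 10 < 15, search right half
lo=1 > hi=0, target 15 not found

Binary search determines that 15 is not in the array after 3 comparisons. The search space was exhausted without finding the target.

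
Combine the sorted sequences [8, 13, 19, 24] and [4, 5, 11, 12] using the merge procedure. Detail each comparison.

Merging process:

Compare 8 vs 4: take 4 from right. Merged: [4]
Compare 8 vs 5: take 5 from right. Merged: [4, 5]
Compare 8 vs 11: take 8 from left. Merged: [4, 5, 8]
Compare 13 vs 11: take 11 from right. Merged: [4, 5, 8, 11]
Compare 13 vs 12: take 12 from right. Merged: [4, 5, 8, 11, 12]
Append remaining from left: [13, 19, 24]. Merged: [4, 5, 8, 11, 12, 13, 19, 24]

Final merged array: [4, 5, 8, 11, 12, 13, 19, 24]
Total comparisons: 5

The merged array is [4, 5, 8, 11, 12, 13, 19, 24], requiring 5 comparisons. The merge step runs in O(n) time where n is the total number of elements.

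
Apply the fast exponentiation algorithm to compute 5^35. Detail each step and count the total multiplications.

Computing 5^35 by squaring (build up from 5^1; each line after the first costs one multiplication):

5^1 = 5
5^2 = (5^1)^2 = 5^2 = 25
5^4 = (5^2)^2 = 25^2 = 625
5^8 = (5^4)^2 = 625^2 = 390625
5^16 = (5^8)^2 = 390625^2 = 152587890625
5^17 = 5 * 5^16 = 5 * 152587890625 = 762939453125
5^34 = (5^17)^2 = 762939453125^2 = 582076609134674072265625
5^35 = 5 * 5^34 = 5 * 582076609134674072265625 = 2910383045673370361328125

Result: 2910383045673370361328125
Multiplications needed: 7 (7 lines after 5^1)

5^35 = 2910383045673370361328125. Using exponentiation by squaring, this requires 7 multiplications. The key idea: if the exponent is even, square the half-power; if odd, multiply by the base once.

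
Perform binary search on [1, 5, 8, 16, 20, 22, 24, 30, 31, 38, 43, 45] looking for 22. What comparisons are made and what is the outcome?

Binary search for 22 in [1, 5, 8, 16, 20, 22, 24, 30, 31, 38, 43, 45]:

lo=0, hi=11, mid=5, arr[mid]=22 -> Found target at index 5!

Binary search finds 22 at index 5 after 1 comparisons. The search repeatedly halves the search space by comparing with the middle element.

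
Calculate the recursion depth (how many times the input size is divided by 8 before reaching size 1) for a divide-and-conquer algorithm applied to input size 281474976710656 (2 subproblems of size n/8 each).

For divide and conquer with division factor 8:

Problem sizes at each level:
Level 0: 281474976710656
Level 1: 35184372088832
Level 2: 4398046511104
Level 3: 549755813888
Level 4: 68719476736
Level 5: 8589934592
Level 6: 1073741824
Level 7: 134217728
Level 8: 16777216
Level 9: 2097152
Level 10: 262144
Level 11: 32768
Level 12: 4096
Level 13: 512
Level 14: 64
Level 15: 8
Level 16: 1

The root is level 0 and the size-1 base case is level 16 (the tree spans levels 0 through 16, i.e. 17 levels counting the root), so the depth is the number of divisions: log_8(281474976710656) = 16

The recursion tree depth is log_8(281474976710656) = 16. At each level, the problem size is divided by 8, so it takes 16 divisions to reduce to a base case of size 1. The algorithm makes 2 recursive calls at each level.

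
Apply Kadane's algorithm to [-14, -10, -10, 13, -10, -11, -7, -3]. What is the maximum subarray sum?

Using Kadane's algorithm on [-14, -10, -10, 13, -10, -11, -7, -3]:

Scanning through the array:
Position 1 (value -10): max_ending_here = -10, max_so_far = -10
Position 2 (value -10): max_ending_here = -10, max_so_far = -10
Position 3 (value 13): max_ending_here = 13, max_so_far = 13
Position 4 (value -10): max_ending_here = 3, max_so_far = 13
Position 5 (value -11): max_ending_here = -8, max_so_far = 13
Position 6 (value -7): max_ending_here = -7, max_so_far = 13
Position 7 (value -3): max_ending_here = -3, max_so_far = 13

Maximum subarray: [13]
Maximum sum: 13

The maximum subarray is [13] with sum 13. This subarray runs from index 3 to index 3.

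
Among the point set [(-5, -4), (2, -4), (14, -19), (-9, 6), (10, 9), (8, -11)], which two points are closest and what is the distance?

Computing all pairwise distances among 6 points:

d((-5, -4), (2, -4)) = 7.0 <-- minimum
d((-5, -4), (14, -19)) = 24.2074
d((-5, -4), (-9, 6)) = 10.7703
d((-5, -4), (10, 9)) = 19.8494
d((-5, -4), (8, -11)) = 14.7648
d((2, -4), (14, -19)) = 19.2094
d((2, -4), (-9, 6)) = 14.8661
d((2, -4), (10, 9)) = 15.2643
d((2, -4), (8, -11)) = 9.2195
d((14, -19), (-9, 6)) = 33.9706
d((14, -19), (10, 9)) = 28.2843
d((14, -19), (8, -11)) = 10.0
d((-9, 6), (10, 9)) = 19.2354
d((-9, 6), (8, -11)) = 24.0416
d((10, 9), (8, -11)) = 20.0998

Closest pair: (-5, -4) and (2, -4) with distance 7.0

The closest pair is (-5, -4) and (2, -4) with Euclidean distance 7.0. For 6 points, brute-force pairwise comparison is shown above. For large n, the divide-and-conquer algorithm (sort by x, recurse on halves, check the dividing strip) achieves O(n log n).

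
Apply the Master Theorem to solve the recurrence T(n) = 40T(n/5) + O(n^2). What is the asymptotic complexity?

Master Theorem for T(n) = 40T(n/5) + O(n^2):

a = 40, b = 5, c = 2
log_b(a) = log_5(40) = 2.2920

Case 1: c = 2 < log_5(40) = 2.2920
T(n) = O(n^(log_5 40))

For T(n) = 40T(n/5) + O(n^2): log_5(40) = 2.2920. This is Case 1 of the Master Theorem (c < log_b(a), work dominated by leaves), giving O(n^(log_5 40)).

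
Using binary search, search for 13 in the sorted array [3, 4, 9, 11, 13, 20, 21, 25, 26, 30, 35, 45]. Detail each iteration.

Binary search for 13 in [3, 4, 9, 11, 13, 20, 21, 25, 26, 30, 35, 45]:

lo=0, hi=11, mid=5, arr[mid]=20 -> 20 > 13, search left half
lo=0, hi=4, mid=2, arr[mid]=9 -> 9 < 13, search right half
lo=3, hi=4, mid=3, arr[mid]=11 -> 11 < 13, search right half
lo=4, hi=4, mid=4, arr[mid]=13 -> Found target at index 4!

Binary search finds 13 at index 4 after 4 comparisons. The search repeatedly halves the search space by comparing with the middle element.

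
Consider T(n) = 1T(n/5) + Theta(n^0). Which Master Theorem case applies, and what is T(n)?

Master Theorem for T(n) = 1T(n/5) + O(n^0):

a = 1, b = 5, c = 0
log_b(a) = log_5(1) = 0.0000

Case 2: c = 0 = log_5(1) = 0.0000
T(n) = O(n^0 log n) = O(log n)

For T(n) = 1T(n/5) + O(n^0): log_5(1) = 0.0000. This is Case 2 of the Master Theorem (c = log_b(a), equal work at all levels), giving O(log n).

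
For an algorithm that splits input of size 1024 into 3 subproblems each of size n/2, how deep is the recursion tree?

For divide and conquer with division factor 2:

Problem sizes at each level:
Level 0: 1024
Level 1: 512
Level 2: 256
Level 3: 128
Level 4: 64
Level 5: 32
Level 6: 16
Level 7: 8
Level 8: 4
Level 9: 2
Level 10: 1

The root is level 0 and the size-1 base case is level 10 (the tree spans levels 0 through 10, i.e. 11 levels counting the root), so the depth is the number of divisions: log_2(1024) = 10

The recursion tree depth is log_2(1024) = 10. At each level, the problem size is divided by 2, so it takes 10 divisions to reduce to a base case of size 1. The algorithm makes 3 recursive calls at each level.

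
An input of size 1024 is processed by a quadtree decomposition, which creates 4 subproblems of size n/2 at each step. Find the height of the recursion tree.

For divide and conquer with division factor 2:

Problem sizes at each level:
Level 0: 1024
Level 1: 512
Level 2: 256
Level 3: 128
Level 4: 64
Level 5: 32
Level 6: 16
Level 7: 8
Level 8: 4
Level 9: 2
Level 10: 1

The root is level 0 and the size-1 base case is level 10 (the tree spans levels 0 through 10, i.e. 11 levels counting the root), so the depth is the number of divisions: log_2(1024) = 10

The recursion tree depth is log_2(1024) = 10. At each level, the problem size is divided by 2, so it takes 10 divisions to reduce to a base case of size 1. The algorithm makes 4 recursive calls at each level.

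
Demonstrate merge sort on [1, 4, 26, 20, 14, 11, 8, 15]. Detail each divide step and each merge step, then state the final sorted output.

Merge sort trace:

Split: [1, 4, 26, 20, 14, 11, 8, 15] -> [1, 4, 26, 20] and [14, 11, 8, 15]
  Split: [1, 4, 26, 20] -> [1, 4] and [26, 20]
    Split: [1, 4] -> [1] and [4]
    Merge: [1] + [4] -> [1, 4]
    Split: [26, 20] -> [26] and [20]
    Merge: [26] + [20] -> [20, 26]
  Merge: [1, 4] + [20, 26] -> [1, 4, 20, 26]
  Split: [14, 11, 8, 15] -> [14, 11] and [8, 15]
    Split: [14, 11] -> [14] and [11]
    Merge: [14] + [11] -> [11, 14]
    Split: [8, 15] -> [8] and [15]
    Merge: [8] + [15] -> [8, 15]
  Merge: [11, 14] + [8, 15] -> [8, 11, 14, 15]
Merge: [1, 4, 20, 26] + [8, 11, 14, 15] -> [1, 4, 8, 11, 14, 15, 20, 26]

Final sorted array: [1, 4, 8, 11, 14, 15, 20, 26]

The merge sort proceeds by recursively splitting the array and merging sorted halves.
After all merges, the sorted array is [1, 4, 8, 11, 14, 15, 20, 26].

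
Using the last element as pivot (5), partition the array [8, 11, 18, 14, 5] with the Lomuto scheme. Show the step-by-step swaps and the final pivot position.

Lomuto partition with pivot = 5:

Initial array: [8, 11, 18, 14, 5]

arr[0]=8 > 5: no swap
arr[1]=11 > 5: no swap
arr[2]=18 > 5: no swap
arr[3]=14 > 5: no swap

Place pivot at position 0: [5, 11, 18, 14, 8]
Pivot position: 0

After partitioning with pivot 5, the array becomes [5, 11, 18, 14, 8]. The pivot is placed at index 0. All elements to the left of the pivot are <= 5, and all elements to the right are > 5.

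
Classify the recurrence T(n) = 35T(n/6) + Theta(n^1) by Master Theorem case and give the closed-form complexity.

Master Theorem for T(n) = 35T(n/6) + O(n^1):

a = 35, b = 6, c = 1
log_b(a) = log_6(35) = 1.9843

Case 1: c = 1 < log_6(35) = 1.9843
T(n) = O(n^(log_6 35))

For T(n) = 35T(n/6) + O(n^1): log_6(35) = 1.9843. This is Case 1 of the Master Theorem (c < log_b(a), work dominated by leaves), giving O(n^(log_6 35)).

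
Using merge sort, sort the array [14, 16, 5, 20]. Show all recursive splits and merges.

Merge sort trace:

Split: [14, 16, 5, 20] -> [14, 16] and [5, 20]
  Split: [14, 16] -> [14] and [16]
  Merge: [14] + [16] -> [14, 16]
  Split: [5, 20] -> [5] and [20]
  Merge: [5] + [20] -> [5, 20]
Merge: [14, 16] + [5, 20] -> [5, 14, 16, 20]

Final sorted array: [5, 14, 16, 20]

The merge sort proceeds by recursively splitting the array and merging sorted halves.
After all merges, the sorted array is [5, 14, 16, 20].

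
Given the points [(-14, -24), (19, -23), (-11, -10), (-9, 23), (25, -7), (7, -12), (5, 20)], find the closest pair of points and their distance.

Computing all pairwise distances among 7 points:

d((-14, -24), (19, -23)) = 33.0151
d((-14, -24), (-11, -10)) = 14.3178 <-- minimum
d((-14, -24), (-9, 23)) = 47.2652
d((-14, -24), (25, -7)) = 42.5441
d((-14, -24), (7, -12)) = 24.1868
d((-14, -24), (5, 20)) = 47.927
d((19, -23), (-11, -10)) = 32.6956
d((19, -23), (-9, 23)) = 53.8516
d((19, -23), (25, -7)) = 17.088
d((19, -23), (7, -12)) = 16.2788
d((19, -23), (5, 20)) = 45.2217
d((-11, -10), (-9, 23)) = 33.0606
d((-11, -10), (25, -7)) = 36.1248
d((-11, -10), (7, -12)) = 18.1108
d((-11, -10), (5, 20)) = 34.0
d((-9, 23), (25, -7)) = 45.3431
d((-9, 23), (7, -12)) = 38.4838
d((-9, 23), (5, 20)) = 14.3178 <-- minimum
d((25, -7), (7, -12)) = 18.6815
d((25, -7), (5, 20)) = 33.6006
d((7, -12), (5, 20)) = 32.0624

Minimum distance: 14.3178 (tie among 2 pairs: (-14, -24) and (-11, -10); (-9, 23) and (5, 20))

The minimum Euclidean distance is 14.3178. There is a tie: 2 pairs achieve this minimum — (-14, -24) and (-11, -10); (-9, 23) and (5, 20). Any of these is a valid closest pair. For 7 points, brute-force pairwise comparison is shown above. For large n, the divide-and-conquer algorithm (sort by x, recurse on halves, check the dividing strip) achieves O(n log n).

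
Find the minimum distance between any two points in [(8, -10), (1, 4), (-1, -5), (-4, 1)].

Computing all pairwise distances among 4 points:

d((8, -10), (1, 4)) = 15.6525
d((8, -10), (-1, -5)) = 10.2956
d((8, -10), (-4, 1)) = 16.2788
d((1, 4), (-1, -5)) = 9.2195
d((1, 4), (-4, 1)) = 5.831 <-- minimum
d((-1, -5), (-4, 1)) = 6.7082

Closest pair: (1, 4) and (-4, 1) with distance 5.831

The closest pair is (1, 4) and (-4, 1) with Euclidean distance 5.831. For 4 points, brute-force pairwise comparison is shown above. For large n, the divide-and-conquer algorithm (sort by x, recurse on halves, check the dividing strip) achieves O(n log n).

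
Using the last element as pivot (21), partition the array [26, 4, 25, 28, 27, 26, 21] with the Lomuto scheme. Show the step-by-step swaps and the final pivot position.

Lomuto partition with pivot = 21:

Initial array: [26, 4, 25, 28, 27, 26, 21]

arr[0]=26 > 21: no swap
arr[1]=4 <= 21: swap with position 0, array becomes [4, 26, 25, 28, 27, 26, 21]
arr[2]=25 > 21: no swap
arr[3]=28 > 21: no swap
arr[4]=27 > 21: no swap
arr[5]=26 > 21: no swap

Place pivot at position 1: [4, 21, 25, 28, 27, 26, 26]
Pivot position: 1

After partitioning with pivot 21, the array becomes [4, 21, 25, 28, 27, 26, 26]. The pivot is placed at index 1. All elements to the left of the pivot are <= 21, and all elements to the right are > 21.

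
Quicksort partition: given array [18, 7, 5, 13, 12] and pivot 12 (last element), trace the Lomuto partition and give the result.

Lomuto partition with pivot = 12:

Initial array: [18, 7, 5, 13, 12]

arr[0]=18 > 12: no swap
arr[1]=7 <= 12: swap with position 0, array becomes [7, 18, 5, 13, 12]
arr[2]=5 <= 12: swap with position 1, array becomes [7, 5, 18, 13, 12]
arr[3]=13 > 12: no swap

Place pivot at position 2: [7, 5, 12, 13, 18]
Pivot position: 2

After partitioning with pivot 12, the array becomes [7, 5, 12, 13, 18]. The pivot is placed at index 2. All elements to the left of the pivot are <= 12, and all elements to the right are > 12.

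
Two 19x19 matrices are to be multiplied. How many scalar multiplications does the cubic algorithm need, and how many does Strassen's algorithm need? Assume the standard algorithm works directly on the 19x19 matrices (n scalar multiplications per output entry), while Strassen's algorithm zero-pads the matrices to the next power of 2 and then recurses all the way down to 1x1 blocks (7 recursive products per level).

Matrix multiplication for 19x19 matrices:

Strassen's algorithm requires power-of-2 dimensions. Pad 19x19 to 32x32 (next power of 2).

Standard algorithm: 19^3 = 6859 multiplications
Strassen's algorithm: 7^(log2(32)) = 7^5 = 16807 multiplications
Difference: 6859 - 16807 = -9948 (Strassen uses MORE here due to padding overhead — for small or just-over-power-of-2 n, padding can outweigh the per-level savings)

Standard: 6859 multiplications (19^3). Strassen: 16807 multiplications (7^5, after padding to 32x32). Strassen reduces 8 recursive multiplications to 7 at each level.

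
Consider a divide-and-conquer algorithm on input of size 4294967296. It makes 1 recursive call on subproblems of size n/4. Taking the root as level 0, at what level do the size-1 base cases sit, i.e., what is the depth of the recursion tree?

For divide and conquer with division factor 4:

Problem sizes at each level:
Level 0: 4294967296
Level 1: 1073741824
Level 2: 268435456
Level 3: 67108864
Level 4: 16777216
Level 5: 4194304
Level 6: 1048576
Level 7: 262144
Level 8: 65536
Level 9: 16384
Level 10: 4096
Level 11: 1024
Level 12: 256
Level 13: 64
Level 14: 16
Level 15: 4
Level 16: 1

The root is level 0 and the size-1 base case is level 16 (the tree spans levels 0 through 16, i.e. 17 levels counting the root), so the depth is the number of divisions: log_4(4294967296) = 16

The recursion tree depth is log_4(4294967296) = 16. At each level, the problem size is divided by 4, so it takes 16 divisions to reduce to a base case of size 1. The algorithm makes 1 recursive call at each level.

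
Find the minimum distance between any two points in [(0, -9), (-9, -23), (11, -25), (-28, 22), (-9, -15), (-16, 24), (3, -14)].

Computing all pairwise distances among 7 points:

d((0, -9), (-9, -23)) = 16.6433
d((0, -9), (11, -25)) = 19.4165
d((0, -9), (-28, 22)) = 41.7732
d((0, -9), (-9, -15)) = 10.8167
d((0, -9), (-16, 24)) = 36.6742
d((0, -9), (3, -14)) = 5.831 <-- minimum
d((-9, -23), (11, -25)) = 20.0998
d((-9, -23), (-28, 22)) = 48.8467
d((-9, -23), (-9, -15)) = 8.0
d((-9, -23), (-16, 24)) = 47.5184
d((-9, -23), (3, -14)) = 15.0
d((11, -25), (-28, 22)) = 61.0737
d((11, -25), (-9, -15)) = 22.3607
d((11, -25), (-16, 24)) = 55.9464
d((11, -25), (3, -14)) = 13.6015
d((-28, 22), (-9, -15)) = 41.5933
d((-28, 22), (-16, 24)) = 12.1655
d((-28, 22), (3, -14)) = 47.5079
d((-9, -15), (-16, 24)) = 39.6232
d((-9, -15), (3, -14)) = 12.0416
d((-16, 24), (3, -14)) = 42.4853

Closest pair: (0, -9) and (3, -14) with distance 5.831

The closest pair is (0, -9) and (3, -14) with Euclidean distance 5.831. For 7 points, brute-force pairwise comparison is shown above. For large n, the divide-and-conquer algorithm (sort by x, recurse on halves, check the dividing strip) achieves O(n log n).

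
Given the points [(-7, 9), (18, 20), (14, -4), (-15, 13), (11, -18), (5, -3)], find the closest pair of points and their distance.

Computing all pairwise distances among 6 points:

d((-7, 9), (18, 20)) = 27.313
d((-7, 9), (14, -4)) = 24.6982
d((-7, 9), (-15, 13)) = 8.9443 <-- minimum
d((-7, 9), (11, -18)) = 32.45
d((-7, 9), (5, -3)) = 16.9706
d((18, 20), (14, -4)) = 24.3311
d((18, 20), (-15, 13)) = 33.7343
d((18, 20), (11, -18)) = 38.6394
d((18, 20), (5, -3)) = 26.4197
d((14, -4), (-15, 13)) = 33.6155
d((14, -4), (11, -18)) = 14.3178
d((14, -4), (5, -3)) = 9.0554
d((-15, 13), (11, -18)) = 40.4599
d((-15, 13), (5, -3)) = 25.6125
d((11, -18), (5, -3)) = 16.1555

Closest pair: (-7, 9) and (-15, 13) with distance 8.9443

The closest pair is (-7, 9) and (-15, 13) with Euclidean distance 8.9443. For 6 points, brute-force pairwise comparison is shown above. For large n, the divide-and-conquer algorithm (sort by x, recurse on halves, check the dividing strip) achieves O(n log n).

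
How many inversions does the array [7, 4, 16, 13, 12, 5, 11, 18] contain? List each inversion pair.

Finding inversions in [7, 4, 16, 13, 12, 5, 11, 18]:

(0, 1): arr[0]=7 > arr[1]=4
(0, 5): arr[0]=7 > arr[5]=5
(2, 3): arr[2]=16 > arr[3]=13
(2, 4): arr[2]=16 > arr[4]=12
(2, 5): arr[2]=16 > arr[5]=5
(2, 6): arr[2]=16 > arr[6]=11
(3, 4): arr[3]=13 > arr[4]=12
(3, 5): arr[3]=13 > arr[5]=5
(3, 6): arr[3]=13 > arr[6]=11
(4, 5): arr[4]=12 > arr[5]=5
(4, 6): arr[4]=12 > arr[6]=11

Total inversions: 11

The array has 11 inversion(s): (0,1), (0,5), (2,3), (2,4), (2,5), (2,6), (3,4), (3,5), (3,6), (4,5), (4,6). Each pair (i,j) satisfies i < j and arr[i] > arr[j].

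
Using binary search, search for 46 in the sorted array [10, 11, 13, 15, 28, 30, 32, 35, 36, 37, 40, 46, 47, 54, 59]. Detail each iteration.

Binary search for 46 in [10, 11, 13, 15, 28, 30, 32, 35, 36, 37, 40, 46, 47, 54, 59]:

lo=0, hi=14, mid=7, arr[mid]=35 -> 35 < 46, search right half
lo=8, hi=14, mid=11, arr[mid]=46 -> Found target at index 11!

Binary search finds 46 at index 11 after 2 comparisons. The search repeatedly halves the search space by comparing with the middle element.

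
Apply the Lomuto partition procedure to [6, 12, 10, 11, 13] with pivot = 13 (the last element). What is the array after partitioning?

Lomuto partition with pivot = 13:

Initial array: [6, 12, 10, 11, 13]

arr[0]=6 <= 13: swap with position 0, array becomes [6, 12, 10, 11, 13]
arr[1]=12 <= 13: swap with position 1, array becomes [6, 12, 10, 11, 13]
arr[2]=10 <= 13: swap with position 2, array becomes [6, 12, 10, 11, 13]
arr[3]=11 <= 13: swap with position 3, array becomes [6, 12, 10, 11, 13]

Place pivot at position 4: [6, 12, 10, 11, 13]
Pivot position: 4

After partitioning with pivot 13, the array becomes [6, 12, 10, 11, 13]. The pivot is placed at index 4. All elements to the left of the pivot are <= 13, and all elements to the right are > 13.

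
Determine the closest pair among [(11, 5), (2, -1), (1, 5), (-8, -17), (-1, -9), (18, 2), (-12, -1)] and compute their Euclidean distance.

Computing all pairwise distances among 7 points:

d((11, 5), (2, -1)) = 10.8167
d((11, 5), (1, 5)) = 10.0
d((11, 5), (-8, -17)) = 29.0689
d((11, 5), (-1, -9)) = 18.4391
d((11, 5), (18, 2)) = 7.6158
d((11, 5), (-12, -1)) = 23.7697
d((2, -1), (1, 5)) = 6.0828 <-- minimum
d((2, -1), (-8, -17)) = 18.868
d((2, -1), (-1, -9)) = 8.544
d((2, -1), (18, 2)) = 16.2788
d((2, -1), (-12, -1)) = 14.0
d((1, 5), (-8, -17)) = 23.7697
d((1, 5), (-1, -9)) = 14.1421
d((1, 5), (18, 2)) = 17.2627
d((1, 5), (-12, -1)) = 14.3178
d((-8, -17), (-1, -9)) = 10.6301
d((-8, -17), (18, 2)) = 32.2025
d((-8, -17), (-12, -1)) = 16.4924
d((-1, -9), (18, 2)) = 21.9545
d((-1, -9), (-12, -1)) = 13.6015
d((18, 2), (-12, -1)) = 30.1496

Closest pair: (2, -1) and (1, 5) with distance 6.0828

The closest pair is (2, -1) and (1, 5) with Euclidean distance 6.0828. For 7 points, brute-force pairwise comparison is shown above. For large n, the divide-and-conquer algorithm (sort by x, recurse on halves, check the dividing strip) achieves O(n log n).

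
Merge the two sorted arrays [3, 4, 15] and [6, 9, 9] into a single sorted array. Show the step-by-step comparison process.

Merging process:

Compare 3 vs 6: take 3 from left. Merged: [3]
Compare 4 vs 6: take 4 from left. Merged: [3, 4]
Compare 15 vs 6: take 6 from right. Merged: [3, 4, 6]
Compare 15 vs 9: take 9 from right. Merged: [3, 4, 6, 9]
Compare 15 vs 9: take 9 from right. Merged: [3, 4, 6, 9, 9]
Append remaining from left: [15]. Merged: [3, 4, 6, 9, 9, 15]

Final merged array: [3, 4, 6, 9, 9, 15]
Total comparisons: 5

The merged array is [3, 4, 6, 9, 9, 15], requiring 5 comparisons. The merge step runs in O(n) time where n is the total number of elements.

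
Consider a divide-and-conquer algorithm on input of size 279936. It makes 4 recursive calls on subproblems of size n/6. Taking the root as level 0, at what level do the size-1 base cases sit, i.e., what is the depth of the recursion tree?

For divide and conquer with division factor 6:

Problem sizes at each level:
Level 0: 279936
Level 1: 46656
Level 2: 7776
Level 3: 1296
Level 4: 216
Level 5: 36
Level 6: 6
Level 7: 1

The root is level 0 and the size-1 base case is level 7 (the tree spans levels 0 through 7, i.e. 8 levels counting the root), so the depth is the number of divisions: log_6(279936) = 7

The recursion tree depth is log_6(279936) = 7. At each level, the problem size is divided by 6, so it takes 7 divisions to reduce to a base case of size 1. The algorithm makes 4 recursive calls at each level.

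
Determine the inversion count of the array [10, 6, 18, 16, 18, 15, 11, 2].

Finding inversions in [10, 6, 18, 16, 18, 15, 11, 2]:

(0, 1): arr[0]=10 > arr[1]=6
(0, 7): arr[0]=10 > arr[7]=2
(1, 7): arr[1]=6 > arr[7]=2
(2, 3): arr[2]=18 > arr[3]=16
(2, 5): arr[2]=18 > arr[5]=15
(2, 6): arr[2]=18 > arr[6]=11
(2, 7): arr[2]=18 > arr[7]=2
(3, 5): arr[3]=16 > arr[5]=15
(3, 6): arr[3]=16 > arr[6]=11
(3, 7): arr[3]=16 > arr[7]=2
(4, 5): arr[4]=18 > arr[5]=15
(4, 6): arr[4]=18 > arr[6]=11
(4, 7): arr[4]=18 > arr[7]=2
(5, 6): arr[5]=15 > arr[6]=11
(5, 7): arr[5]=15 > arr[7]=2
(6, 7): arr[6]=11 > arr[7]=2

Total inversions: 16

The array has 16 inversion(s): (0,1), (0,7), (1,7), (2,3), (2,5), (2,6), (2,7), (3,5), (3,6), (3,7), (4,5), (4,6), (4,7), (5,6), (5,7), (6,7). Each pair (i,j) satisfies i < j and arr[i] > arr[j].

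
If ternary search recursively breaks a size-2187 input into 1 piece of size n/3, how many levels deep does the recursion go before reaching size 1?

For divide and conquer with division factor 3:

Problem sizes at each level:
Level 0: 2187
Level 1: 729
Level 2: 243
Level 3: 81
Level 4: 27
Level 5: 9
Level 6: 3
Level 7: 1

The root is level 0 and the size-1 base case is level 7 (the tree spans levels 0 through 7, i.e. 8 levels counting the root), so the depth is the number of divisions: log_3(2187) = 7

The recursion tree depth is log_3(2187) = 7. At each level, the problem size is divided by 3, so it takes 7 divisions to reduce to a base case of size 1. The algorithm makes 1 recursive call at each level.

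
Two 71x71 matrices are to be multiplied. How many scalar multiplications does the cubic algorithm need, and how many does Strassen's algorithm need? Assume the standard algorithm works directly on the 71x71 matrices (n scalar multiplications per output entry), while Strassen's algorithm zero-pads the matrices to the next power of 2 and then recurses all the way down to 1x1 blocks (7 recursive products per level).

Matrix multiplication for 71x71 matrices:

Strassen's algorithm requires power-of-2 dimensions. Pad 71x71 to 128x128 (next power of 2).

Standard algorithm: 71^3 = 357911 multiplications
Strassen's algorithm: 7^(log2(128)) = 7^7 = 823543 multiplications
Difference: 357911 - 823543 = -465632 (Strassen uses MORE here due to padding overhead — for small or just-over-power-of-2 n, padding can outweigh the per-level savings)

Standard: 357911 multiplications (71^3). Strassen: 823543 multiplications (7^7, after padding to 128x128). Strassen reduces 8 recursive multiplications to 7 at each level.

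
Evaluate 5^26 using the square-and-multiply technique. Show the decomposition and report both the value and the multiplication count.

Computing 5^26 by squaring (build up from 5^1; each line after the first costs one multiplication):

5^1 = 5
5^2 = (5^1)^2 = 5^2 = 25
5^3 = 5 * 5^2 = 5 * 25 = 125
5^6 = (5^3)^2 = 125^2 = 15625
5^12 = (5^6)^2 = 15625^2 = 244140625
5^13 = 5 * 5^12 = 5 * 244140625 = 1220703125
5^26 = (5^13)^2 = 1220703125^2 = 1490116119384765625

Result: 1490116119384765625
Multiplications needed: 6 (6 lines after 5^1)

5^26 = 1490116119384765625. Using exponentiation by squaring, this requires 6 multiplications. The key idea: if the exponent is even, square the half-power; if odd, multiply by the base once.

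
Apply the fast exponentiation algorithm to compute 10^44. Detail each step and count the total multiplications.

Computing 10^44 by squaring (build up from 10^1; each line after the first costs one multiplication):

10^1 = 10
10^2 = (10^1)^2 = 10^2 = 100
10^4 = (10^2)^2 = 100^2 = 10000
10^5 = 10 * 10^4 = 10 * 10000 = 100000
10^10 = (10^5)^2 = 100000^2 = 10000000000
10^11 = 10 * 10^10 = 10 * 10000000000 = 100000000000
10^22 = (10^11)^2 = 100000000000^2 = 10000000000000000000000
10^44 = (10^22)^2 = 10000000000000000000000^2 = 100000000000000000000000000000000000000000000

Result: 100000000000000000000000000000000000000000000
Multiplications needed: 7 (7 lines after 10^1)

10^44 = 100000000000000000000000000000000000000000000. Using exponentiation by squaring, this requires 7 multiplications. The key idea: if the exponent is even, square the half-power; if odd, multiply by the base once.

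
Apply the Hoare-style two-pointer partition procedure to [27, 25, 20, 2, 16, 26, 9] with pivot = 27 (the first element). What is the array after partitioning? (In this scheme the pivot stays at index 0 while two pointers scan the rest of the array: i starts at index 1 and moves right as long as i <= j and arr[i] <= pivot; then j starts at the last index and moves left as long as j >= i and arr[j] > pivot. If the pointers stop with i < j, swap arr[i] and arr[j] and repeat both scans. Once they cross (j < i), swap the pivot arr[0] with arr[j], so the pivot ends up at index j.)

Hoare-style two-pointer partition with pivot = 27:

Initial array: [27, 25, 20, 2, 16, 26, 9]

Pointers start at i = 1, j = 6.
i ends at 7, j ends at 6: the pointers have crossed (j < i), so scanning stops.

Swap pivot arr[0] with arr[6] to place pivot at position 6: [9, 25, 20, 2, 16, 26, 27]
Pivot position: 6

After partitioning with pivot 27, the array becomes [9, 25, 20, 2, 16, 26, 27]. The pivot is placed at index 6. All elements to the left of the pivot are <= 27, and all elements to the right are > 27.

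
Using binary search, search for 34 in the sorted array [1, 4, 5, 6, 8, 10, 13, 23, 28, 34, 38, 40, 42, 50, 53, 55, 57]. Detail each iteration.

Binary search for 34 in [1, 4, 5, 6, 8, 10, 13, 23, 28, 34, 38, 40, 42, 50, 53, 55, 57]:

lo=0, hi=16, mid=8, arr[mid]=28 -> 28 < 34, search right half
lo=9, hi=16, mid=12, arr[mid]=42 -> 42 > 34, search left half
lo=9, hi=11, mid=10, arr[mid]=38 -> 38 > 34, search left half
lo=9, hi=9, mid=9, arr[mid]=34 -> Found target at index 9!

Binary search finds 34 at index 9 after 4 comparisons. The search repeatedly halves the search space by comparing with the middle element.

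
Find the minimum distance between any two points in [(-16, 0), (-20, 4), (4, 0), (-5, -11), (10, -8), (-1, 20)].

Computing all pairwise distances among 6 points:

d((-16, 0), (-20, 4)) = 5.6569 <-- minimum
d((-16, 0), (4, 0)) = 20.0
d((-16, 0), (-5, -11)) = 15.5563
d((-16, 0), (10, -8)) = 27.2029
d((-16, 0), (-1, 20)) = 25.0
d((-20, 4), (4, 0)) = 24.3311
d((-20, 4), (-5, -11)) = 21.2132
d((-20, 4), (10, -8)) = 32.311
d((-20, 4), (-1, 20)) = 24.8395
d((4, 0), (-5, -11)) = 14.2127
d((4, 0), (10, -8)) = 10.0
d((4, 0), (-1, 20)) = 20.6155
d((-5, -11), (10, -8)) = 15.2971
d((-5, -11), (-1, 20)) = 31.257
d((10, -8), (-1, 20)) = 30.0832

Closest pair: (-16, 0) and (-20, 4) with distance 5.6569

The closest pair is (-16, 0) and (-20, 4) with Euclidean distance 5.6569. For 6 points, brute-force pairwise comparison is shown above. For large n, the divide-and-conquer algorithm (sort by x, recurse on halves, check the dividing strip) achieves O(n log n).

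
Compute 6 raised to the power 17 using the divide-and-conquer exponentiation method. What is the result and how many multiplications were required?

Computing 6^17 by squaring (build up from 6^1; each line after the first costs one multiplication):

6^1 = 6
6^2 = (6^1)^2 = 6^2 = 36
6^4 = (6^2)^2 = 36^2 = 1296
6^8 = (6^4)^2 = 1296^2 = 1679616
6^16 = (6^8)^2 = 1679616^2 = 2821109907456
6^17 = 6 * 6^16 = 6 * 2821109907456 = 16926659444736

Result: 16926659444736
Multiplications needed: 5 (5 lines after 6^1)

6^17 = 16926659444736. Using exponentiation by squaring, this requires 5 multiplications. The key idea: if the exponent is even, square the half-power; if odd, multiply by the base once.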